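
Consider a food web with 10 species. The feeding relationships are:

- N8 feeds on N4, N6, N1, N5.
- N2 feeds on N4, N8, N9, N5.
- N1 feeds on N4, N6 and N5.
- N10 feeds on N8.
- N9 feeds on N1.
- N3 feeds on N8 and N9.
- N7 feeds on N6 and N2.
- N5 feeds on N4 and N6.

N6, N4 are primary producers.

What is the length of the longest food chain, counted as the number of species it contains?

6 species

One longest chain: N6 → N5 → N1 → N9 → N2 → N7.
It has 6 species and 5 links.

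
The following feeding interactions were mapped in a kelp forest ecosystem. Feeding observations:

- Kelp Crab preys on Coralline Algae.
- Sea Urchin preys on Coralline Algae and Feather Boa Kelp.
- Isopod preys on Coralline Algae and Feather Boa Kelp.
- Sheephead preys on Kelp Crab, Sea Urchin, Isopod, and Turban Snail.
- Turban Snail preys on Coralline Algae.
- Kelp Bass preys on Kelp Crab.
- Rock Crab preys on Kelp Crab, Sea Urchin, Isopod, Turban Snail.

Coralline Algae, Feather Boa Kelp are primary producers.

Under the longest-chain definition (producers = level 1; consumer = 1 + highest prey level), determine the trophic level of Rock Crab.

Trophic level 3

Coralline Algae is a producer → level 1.
Isopod eats Coralline Algae (level 1); other prey at levels: Feather Boa Kelp 1 → level 2.
Rock Crab eats Isopod (level 2); other prey at levels: Sea Urchin 2, Turban Snail 2, Kelp Crab 2 → level 3.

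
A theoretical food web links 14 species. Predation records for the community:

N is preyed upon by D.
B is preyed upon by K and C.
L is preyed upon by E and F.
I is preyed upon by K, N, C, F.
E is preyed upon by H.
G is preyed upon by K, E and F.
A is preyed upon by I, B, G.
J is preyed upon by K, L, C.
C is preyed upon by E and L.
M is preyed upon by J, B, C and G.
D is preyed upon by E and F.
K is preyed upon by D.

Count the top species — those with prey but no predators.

2

Top species (has prey, but nothing eats it): F, H.
Count: 2.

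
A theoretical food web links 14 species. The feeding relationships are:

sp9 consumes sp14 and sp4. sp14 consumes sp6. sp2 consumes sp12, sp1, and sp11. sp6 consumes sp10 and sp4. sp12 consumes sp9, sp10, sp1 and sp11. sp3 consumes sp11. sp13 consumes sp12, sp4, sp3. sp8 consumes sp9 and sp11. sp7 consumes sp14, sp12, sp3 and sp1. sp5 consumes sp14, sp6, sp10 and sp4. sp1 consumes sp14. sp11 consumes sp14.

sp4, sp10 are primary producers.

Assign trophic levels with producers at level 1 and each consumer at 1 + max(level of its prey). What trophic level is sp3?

sp4 is a producer → level 1.
sp6 eats sp4 (level 1); other prey at levels: sp10 1 → level 2.
sp14 eats sp6 → level 3.
sp11 eats sp14 → level 4.
sp3 eats sp11 → level 5.

Trophic level 5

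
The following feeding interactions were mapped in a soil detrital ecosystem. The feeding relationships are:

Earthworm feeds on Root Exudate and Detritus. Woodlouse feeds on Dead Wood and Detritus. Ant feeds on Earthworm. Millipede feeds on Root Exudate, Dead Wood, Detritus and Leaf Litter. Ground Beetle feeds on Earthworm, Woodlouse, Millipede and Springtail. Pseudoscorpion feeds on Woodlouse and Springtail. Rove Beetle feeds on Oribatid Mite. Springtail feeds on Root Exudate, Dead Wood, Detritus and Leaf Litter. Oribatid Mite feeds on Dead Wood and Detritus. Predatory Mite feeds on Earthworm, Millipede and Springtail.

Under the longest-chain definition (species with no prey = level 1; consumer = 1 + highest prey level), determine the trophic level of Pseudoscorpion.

Detritus has no prey (basal) → level 1.
Springtail eats Detritus (level 1); other prey at levels: Leaf Litter 1, Dead Wood 1, Root Exudate 1 → level 2.
Pseudoscorpion eats Springtail (level 2); other prey at levels: Woodlouse 2 → level 3.

Trophic level 3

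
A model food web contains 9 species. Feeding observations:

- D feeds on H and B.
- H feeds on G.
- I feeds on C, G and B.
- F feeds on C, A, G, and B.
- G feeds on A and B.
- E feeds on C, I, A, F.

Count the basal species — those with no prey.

Basal species (no prey listed): C, B, A.
Count: 3.

3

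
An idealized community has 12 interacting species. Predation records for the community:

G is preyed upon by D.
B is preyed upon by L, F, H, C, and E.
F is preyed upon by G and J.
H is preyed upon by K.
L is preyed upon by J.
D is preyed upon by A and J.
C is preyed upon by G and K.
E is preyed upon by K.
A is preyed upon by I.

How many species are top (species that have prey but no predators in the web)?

3

Top species (has prey, but nothing eats it): K, J, I.
Count: 3.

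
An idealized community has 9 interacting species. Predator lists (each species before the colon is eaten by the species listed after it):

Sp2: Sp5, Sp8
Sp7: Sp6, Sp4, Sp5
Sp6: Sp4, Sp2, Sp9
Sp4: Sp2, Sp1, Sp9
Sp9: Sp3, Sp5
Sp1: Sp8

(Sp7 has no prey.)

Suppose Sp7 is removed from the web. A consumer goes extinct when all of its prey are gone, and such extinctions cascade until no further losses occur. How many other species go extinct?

8

Remove Sp7.
Round 1: Sp6 (all prey gone) → extinct.
Round 2: Sp4 (all prey gone) → extinct.
Round 3: Sp2 (all prey gone), Sp1 (all prey gone), Sp9 (all prey gone) → extinct.
Round 4: Sp3 (all prey gone), Sp5 (all prey gone), Sp8 (all prey gone) → extinct.
No further losses. Total secondary extinctions: 8.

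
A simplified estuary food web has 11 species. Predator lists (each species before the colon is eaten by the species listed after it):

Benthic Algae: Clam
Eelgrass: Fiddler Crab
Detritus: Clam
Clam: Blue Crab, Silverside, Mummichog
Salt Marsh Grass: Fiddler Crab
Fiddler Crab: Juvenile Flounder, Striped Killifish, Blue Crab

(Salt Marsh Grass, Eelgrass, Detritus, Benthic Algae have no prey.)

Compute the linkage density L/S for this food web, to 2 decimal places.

There are L = 10 links among S = 11 species.
L/S = 10/11 = 0.9091 ≈ 0.91.

L/S = 0.91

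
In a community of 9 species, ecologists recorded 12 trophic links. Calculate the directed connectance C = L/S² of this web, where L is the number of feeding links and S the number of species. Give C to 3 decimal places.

C = 0.148

The web has S = 9 species and L = 12 feeding links.
C = L / S² = 12 / 81 = 0.1481 ≈ 0.148.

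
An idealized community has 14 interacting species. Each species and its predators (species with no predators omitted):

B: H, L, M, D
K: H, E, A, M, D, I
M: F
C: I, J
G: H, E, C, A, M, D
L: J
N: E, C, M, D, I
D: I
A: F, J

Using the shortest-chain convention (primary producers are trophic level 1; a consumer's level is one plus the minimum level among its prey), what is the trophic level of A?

Trophic level 2

K is a producer → level 1.
A eats K → level 2.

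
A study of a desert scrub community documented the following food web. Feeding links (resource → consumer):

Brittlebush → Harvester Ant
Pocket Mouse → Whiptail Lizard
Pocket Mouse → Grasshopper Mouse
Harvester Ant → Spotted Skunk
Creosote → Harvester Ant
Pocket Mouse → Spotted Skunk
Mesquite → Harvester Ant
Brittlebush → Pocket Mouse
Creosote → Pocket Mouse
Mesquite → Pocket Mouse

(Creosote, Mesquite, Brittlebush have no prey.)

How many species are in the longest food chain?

3 species

One longest chain: Creosote → Pocket Mouse → Spotted Skunk.
It has 3 species and 2 links.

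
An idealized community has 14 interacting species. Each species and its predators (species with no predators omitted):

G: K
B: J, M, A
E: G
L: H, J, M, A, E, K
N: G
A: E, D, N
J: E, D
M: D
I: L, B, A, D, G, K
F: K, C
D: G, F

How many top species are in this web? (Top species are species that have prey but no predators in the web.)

3

Top species (has prey, but nothing eats it): H, K, C.
Count: 3.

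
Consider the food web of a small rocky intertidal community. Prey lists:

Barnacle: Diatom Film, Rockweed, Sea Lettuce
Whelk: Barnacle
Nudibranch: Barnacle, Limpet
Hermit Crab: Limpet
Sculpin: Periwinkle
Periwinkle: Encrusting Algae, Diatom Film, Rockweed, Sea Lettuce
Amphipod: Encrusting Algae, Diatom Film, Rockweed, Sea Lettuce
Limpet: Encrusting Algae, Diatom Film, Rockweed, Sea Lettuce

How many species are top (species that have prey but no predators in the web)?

Top species (has prey, but nothing eats it): Amphipod, Whelk, Hermit Crab, Nudibranch, Sculpin.
Count: 5.

5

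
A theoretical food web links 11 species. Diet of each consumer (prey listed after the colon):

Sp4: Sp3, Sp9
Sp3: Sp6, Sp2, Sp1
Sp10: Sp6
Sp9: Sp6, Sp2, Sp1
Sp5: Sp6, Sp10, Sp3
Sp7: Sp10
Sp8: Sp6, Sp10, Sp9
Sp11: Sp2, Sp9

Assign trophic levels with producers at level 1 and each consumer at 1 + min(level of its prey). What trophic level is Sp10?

Sp6 is a producer → level 1.
Sp10 eats Sp6 → level 2.

Trophic level 2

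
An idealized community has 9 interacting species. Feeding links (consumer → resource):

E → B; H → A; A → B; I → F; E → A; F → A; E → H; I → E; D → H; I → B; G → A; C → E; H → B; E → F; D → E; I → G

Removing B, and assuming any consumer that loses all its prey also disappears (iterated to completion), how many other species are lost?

Remove B.
Round 1: A (all prey gone) → extinct.
Round 2: F (all prey gone), H (all prey gone), G (all prey gone) → extinct.
Round 3: E (all prey gone) → extinct.
Round 4: I (all prey gone), D (all prey gone), C (all prey gone) → extinct.
No further losses. Total secondary extinctions: 8.

8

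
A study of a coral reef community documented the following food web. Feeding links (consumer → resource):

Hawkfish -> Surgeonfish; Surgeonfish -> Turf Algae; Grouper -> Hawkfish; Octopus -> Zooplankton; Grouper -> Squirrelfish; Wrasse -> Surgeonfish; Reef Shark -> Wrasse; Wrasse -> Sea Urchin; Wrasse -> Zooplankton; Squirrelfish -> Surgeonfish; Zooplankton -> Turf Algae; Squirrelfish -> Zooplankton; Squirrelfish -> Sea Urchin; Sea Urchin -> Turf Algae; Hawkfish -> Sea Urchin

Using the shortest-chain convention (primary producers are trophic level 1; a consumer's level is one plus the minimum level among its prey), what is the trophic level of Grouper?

Turf Algae is a producer → level 1.
Surgeonfish eats Turf Algae → level 2.
Hawkfish eats Surgeonfish → level 3.
Grouper eats Hawkfish → level 4.
No prey of Grouper is below level 3, so 4 is the minimum.

Trophic level 4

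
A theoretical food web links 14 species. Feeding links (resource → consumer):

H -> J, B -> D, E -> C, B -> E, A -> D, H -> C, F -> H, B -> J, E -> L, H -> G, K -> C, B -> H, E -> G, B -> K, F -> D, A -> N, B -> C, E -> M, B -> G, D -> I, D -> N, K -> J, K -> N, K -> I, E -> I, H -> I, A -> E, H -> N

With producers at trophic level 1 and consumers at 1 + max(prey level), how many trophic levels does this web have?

3

Producers (level 1): A, F, B.
F → H → C gives C level 3.
No species has a prey at level 3, so no species reaches level 4.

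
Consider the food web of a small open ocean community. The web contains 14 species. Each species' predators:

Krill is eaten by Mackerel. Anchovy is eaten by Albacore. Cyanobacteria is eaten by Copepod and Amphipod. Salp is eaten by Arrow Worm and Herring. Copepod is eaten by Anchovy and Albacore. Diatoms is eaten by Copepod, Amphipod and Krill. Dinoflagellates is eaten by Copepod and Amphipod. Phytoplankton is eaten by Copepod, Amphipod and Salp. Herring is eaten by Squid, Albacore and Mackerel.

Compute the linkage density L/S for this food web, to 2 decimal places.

L/S = 1.36

There are L = 19 links among S = 14 species.
L/S = 19/14 = 1.3571 ≈ 1.36.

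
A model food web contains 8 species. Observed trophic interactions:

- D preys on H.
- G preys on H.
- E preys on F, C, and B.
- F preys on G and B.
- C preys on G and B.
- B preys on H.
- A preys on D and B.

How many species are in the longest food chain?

One longest chain: H → G → C → E.
It has 4 species and 3 links.

4 species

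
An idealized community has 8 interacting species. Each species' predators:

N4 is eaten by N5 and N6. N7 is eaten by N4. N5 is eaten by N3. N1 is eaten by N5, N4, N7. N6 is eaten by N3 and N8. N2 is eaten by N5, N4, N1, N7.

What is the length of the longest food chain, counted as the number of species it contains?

One longest chain: N2 → N1 → N7 → N4 → N6 → N3.
It has 6 species and 5 links.

6 species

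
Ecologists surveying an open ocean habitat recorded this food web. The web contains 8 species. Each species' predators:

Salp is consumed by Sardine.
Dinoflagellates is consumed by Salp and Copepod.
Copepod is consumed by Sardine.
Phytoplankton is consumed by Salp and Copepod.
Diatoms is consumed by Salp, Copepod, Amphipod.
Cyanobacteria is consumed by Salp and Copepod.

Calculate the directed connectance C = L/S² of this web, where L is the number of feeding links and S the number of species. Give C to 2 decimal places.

The web has S = 8 species and L = 11 feeding links.
C = L / S² = 11 / 64 = 0.1719 ≈ 0.17.

C = 0.17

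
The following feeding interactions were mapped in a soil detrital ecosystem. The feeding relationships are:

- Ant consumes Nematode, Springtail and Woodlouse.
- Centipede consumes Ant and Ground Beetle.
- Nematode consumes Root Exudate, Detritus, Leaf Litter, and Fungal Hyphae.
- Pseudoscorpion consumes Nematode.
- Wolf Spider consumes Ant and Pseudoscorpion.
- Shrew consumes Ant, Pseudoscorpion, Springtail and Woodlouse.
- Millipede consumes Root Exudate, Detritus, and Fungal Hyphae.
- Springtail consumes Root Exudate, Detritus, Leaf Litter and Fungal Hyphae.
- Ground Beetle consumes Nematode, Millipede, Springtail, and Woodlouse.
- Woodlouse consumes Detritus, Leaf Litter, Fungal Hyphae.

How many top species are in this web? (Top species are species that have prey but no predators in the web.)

3

Top species (has prey, but nothing eats it): Shrew, Wolf Spider, Centipede.
Count: 3.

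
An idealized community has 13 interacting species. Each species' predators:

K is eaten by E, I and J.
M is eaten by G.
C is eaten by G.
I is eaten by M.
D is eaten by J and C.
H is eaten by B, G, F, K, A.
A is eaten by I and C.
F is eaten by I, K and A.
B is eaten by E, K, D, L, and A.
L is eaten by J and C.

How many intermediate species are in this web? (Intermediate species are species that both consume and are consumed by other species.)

9

Intermediate species (has both prey and predators): F, B, K, D, A, L, I, C, M.
Count: 9.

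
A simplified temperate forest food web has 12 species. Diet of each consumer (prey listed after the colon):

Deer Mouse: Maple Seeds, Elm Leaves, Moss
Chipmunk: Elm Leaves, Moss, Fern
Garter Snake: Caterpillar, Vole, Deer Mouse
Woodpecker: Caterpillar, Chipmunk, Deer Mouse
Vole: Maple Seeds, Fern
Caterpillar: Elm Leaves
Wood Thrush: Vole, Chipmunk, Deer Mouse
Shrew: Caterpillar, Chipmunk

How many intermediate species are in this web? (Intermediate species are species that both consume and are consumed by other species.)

4

Intermediate species (has both prey and predators): Caterpillar, Vole, Chipmunk, Deer Mouse.
Count: 4.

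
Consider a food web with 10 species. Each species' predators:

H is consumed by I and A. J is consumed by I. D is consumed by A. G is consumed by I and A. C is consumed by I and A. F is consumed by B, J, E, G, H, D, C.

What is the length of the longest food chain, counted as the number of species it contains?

3 species

One longest chain: F → H → I.
It has 3 species and 2 links.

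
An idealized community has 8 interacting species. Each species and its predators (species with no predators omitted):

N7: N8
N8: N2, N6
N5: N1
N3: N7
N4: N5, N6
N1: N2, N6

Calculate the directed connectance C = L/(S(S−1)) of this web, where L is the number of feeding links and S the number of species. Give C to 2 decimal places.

The web has S = 8 species and L = 9 feeding links.
C = L / (S(S−1)) = 9 / 56 = 0.1607 ≈ 0.16.

C = 0.16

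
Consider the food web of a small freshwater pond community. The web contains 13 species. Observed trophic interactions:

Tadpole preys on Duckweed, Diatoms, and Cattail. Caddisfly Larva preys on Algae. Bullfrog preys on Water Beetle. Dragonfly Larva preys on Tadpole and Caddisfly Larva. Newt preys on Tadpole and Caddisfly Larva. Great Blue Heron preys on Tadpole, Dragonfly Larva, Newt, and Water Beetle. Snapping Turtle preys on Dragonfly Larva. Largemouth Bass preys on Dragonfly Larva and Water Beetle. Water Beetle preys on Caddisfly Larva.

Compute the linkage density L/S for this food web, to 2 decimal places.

L/S = 1.31

There are L = 17 links among S = 13 species.
L/S = 17/13 = 1.3077 ≈ 1.31.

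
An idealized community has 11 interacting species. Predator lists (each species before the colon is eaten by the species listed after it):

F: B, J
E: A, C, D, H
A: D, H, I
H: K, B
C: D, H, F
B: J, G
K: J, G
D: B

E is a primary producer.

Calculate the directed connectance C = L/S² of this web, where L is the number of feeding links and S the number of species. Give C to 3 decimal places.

The web has S = 11 species and L = 19 feeding links.
C = L / S² = 19 / 121 = 0.1570 ≈ 0.157.

C = 0.157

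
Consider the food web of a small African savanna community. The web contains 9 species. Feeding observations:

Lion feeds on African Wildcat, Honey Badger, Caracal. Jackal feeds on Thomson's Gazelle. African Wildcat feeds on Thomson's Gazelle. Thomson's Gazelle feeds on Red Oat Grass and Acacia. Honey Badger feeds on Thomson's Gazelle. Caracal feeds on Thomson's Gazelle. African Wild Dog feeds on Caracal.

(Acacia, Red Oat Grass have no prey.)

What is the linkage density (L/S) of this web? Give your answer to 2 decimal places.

L/S = 1.11

There are L = 10 links among S = 9 species.
L/S = 10/9 = 1.1111 ≈ 1.11.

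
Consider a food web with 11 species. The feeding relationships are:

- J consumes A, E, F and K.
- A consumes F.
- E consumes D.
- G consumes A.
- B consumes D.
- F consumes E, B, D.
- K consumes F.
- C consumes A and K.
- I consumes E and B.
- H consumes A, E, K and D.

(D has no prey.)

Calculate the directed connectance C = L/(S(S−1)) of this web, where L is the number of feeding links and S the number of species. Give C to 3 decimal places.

C = 0.182

The web has S = 11 species and L = 20 feeding links.
C = L / (S(S−1)) = 20 / 110 = 0.1818 ≈ 0.182.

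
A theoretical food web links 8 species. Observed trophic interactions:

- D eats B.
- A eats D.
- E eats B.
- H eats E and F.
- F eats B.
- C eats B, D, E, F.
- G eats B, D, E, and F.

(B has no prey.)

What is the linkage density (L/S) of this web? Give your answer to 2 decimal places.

L/S = 1.75

There are L = 14 links among S = 8 species.
L/S = 14/8 = 1.7500 ≈ 1.75.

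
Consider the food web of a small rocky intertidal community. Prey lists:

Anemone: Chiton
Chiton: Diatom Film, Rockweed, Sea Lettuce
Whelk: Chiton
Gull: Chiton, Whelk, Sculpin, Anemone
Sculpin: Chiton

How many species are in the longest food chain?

4 species

One longest chain: Diatom Film → Chiton → Whelk → Gull.
It has 4 species and 3 links.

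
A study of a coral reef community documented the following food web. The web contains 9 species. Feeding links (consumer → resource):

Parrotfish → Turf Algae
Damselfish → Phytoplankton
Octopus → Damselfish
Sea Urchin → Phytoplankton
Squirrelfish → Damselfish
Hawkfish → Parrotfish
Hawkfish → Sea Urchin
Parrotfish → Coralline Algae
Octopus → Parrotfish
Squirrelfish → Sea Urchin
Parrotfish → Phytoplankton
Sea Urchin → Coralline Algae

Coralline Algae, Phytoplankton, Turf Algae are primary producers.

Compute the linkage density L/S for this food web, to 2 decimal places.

L/S = 1.33

There are L = 12 links among S = 9 species.
L/S = 12/9 = 1.3333 ≈ 1.33.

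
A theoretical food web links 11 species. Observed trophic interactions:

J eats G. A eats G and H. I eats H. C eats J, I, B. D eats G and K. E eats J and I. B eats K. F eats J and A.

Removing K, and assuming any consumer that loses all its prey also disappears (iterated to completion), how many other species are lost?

1

Remove K.
Round 1: B (all prey gone) → extinct.
No further losses. Total secondary extinctions: 1.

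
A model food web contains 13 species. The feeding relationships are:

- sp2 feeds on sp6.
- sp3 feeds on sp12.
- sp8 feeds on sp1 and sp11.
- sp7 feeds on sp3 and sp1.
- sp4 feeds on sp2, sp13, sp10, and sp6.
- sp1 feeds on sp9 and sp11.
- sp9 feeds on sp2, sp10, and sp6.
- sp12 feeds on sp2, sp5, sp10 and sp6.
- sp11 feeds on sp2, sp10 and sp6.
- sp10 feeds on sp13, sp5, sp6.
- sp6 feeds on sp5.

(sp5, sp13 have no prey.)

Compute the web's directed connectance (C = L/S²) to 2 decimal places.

The web has S = 13 species and L = 26 feeding links.
C = L / S² = 26 / 169 = 0.1538 ≈ 0.15.

C = 0.15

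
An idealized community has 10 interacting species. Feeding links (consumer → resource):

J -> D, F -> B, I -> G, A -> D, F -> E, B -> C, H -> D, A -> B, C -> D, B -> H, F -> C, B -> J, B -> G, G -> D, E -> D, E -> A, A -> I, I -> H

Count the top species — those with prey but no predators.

1

Top species (has prey, but nothing eats it): F.
Count: 1.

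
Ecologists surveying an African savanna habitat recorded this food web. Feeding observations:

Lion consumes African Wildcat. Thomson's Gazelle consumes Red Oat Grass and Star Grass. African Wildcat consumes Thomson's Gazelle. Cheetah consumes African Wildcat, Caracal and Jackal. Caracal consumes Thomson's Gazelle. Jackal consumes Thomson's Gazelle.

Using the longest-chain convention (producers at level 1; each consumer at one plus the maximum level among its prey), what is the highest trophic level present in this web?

4

Producers (level 1): Red Oat Grass, Star Grass.
Red Oat Grass → Thomson's Gazelle → Caracal → Cheetah gives Cheetah level 4.
No species has a prey at level 4, so no species reaches level 5.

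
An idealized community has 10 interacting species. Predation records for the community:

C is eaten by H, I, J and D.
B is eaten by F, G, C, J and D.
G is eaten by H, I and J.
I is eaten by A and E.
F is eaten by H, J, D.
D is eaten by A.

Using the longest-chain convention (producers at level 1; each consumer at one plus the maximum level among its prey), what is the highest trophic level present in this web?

Producers (level 1): B.
B → C → I → A gives A level 4.
No species has a prey at level 4, so no species reaches level 5.

4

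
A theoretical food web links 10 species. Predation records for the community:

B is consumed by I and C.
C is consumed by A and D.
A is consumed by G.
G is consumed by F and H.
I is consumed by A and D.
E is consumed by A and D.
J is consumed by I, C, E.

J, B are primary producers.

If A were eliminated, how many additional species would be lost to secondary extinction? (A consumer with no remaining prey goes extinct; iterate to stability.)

Remove A.
Round 1: G (all prey gone) → extinct.
Round 2: F (all prey gone), H (all prey gone) → extinct.
No further losses. Total secondary extinctions: 3.

3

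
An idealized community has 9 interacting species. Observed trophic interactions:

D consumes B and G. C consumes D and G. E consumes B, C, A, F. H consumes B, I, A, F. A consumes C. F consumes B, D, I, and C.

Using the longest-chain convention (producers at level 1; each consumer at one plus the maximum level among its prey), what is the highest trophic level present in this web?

Producers (level 1): B, G, I.
B → D → C → A → H gives H level 5.
No species has a prey at level 5, so no species reaches level 6.

5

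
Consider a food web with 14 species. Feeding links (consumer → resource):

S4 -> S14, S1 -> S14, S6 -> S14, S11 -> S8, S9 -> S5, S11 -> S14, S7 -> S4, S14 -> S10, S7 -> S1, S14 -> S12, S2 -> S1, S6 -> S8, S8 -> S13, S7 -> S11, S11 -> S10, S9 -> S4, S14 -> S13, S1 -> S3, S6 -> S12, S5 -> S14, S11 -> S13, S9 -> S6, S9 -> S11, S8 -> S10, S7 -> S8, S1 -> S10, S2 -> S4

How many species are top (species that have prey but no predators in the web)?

Top species (has prey, but nothing eats it): S9, S2, S7.
Count: 3.

3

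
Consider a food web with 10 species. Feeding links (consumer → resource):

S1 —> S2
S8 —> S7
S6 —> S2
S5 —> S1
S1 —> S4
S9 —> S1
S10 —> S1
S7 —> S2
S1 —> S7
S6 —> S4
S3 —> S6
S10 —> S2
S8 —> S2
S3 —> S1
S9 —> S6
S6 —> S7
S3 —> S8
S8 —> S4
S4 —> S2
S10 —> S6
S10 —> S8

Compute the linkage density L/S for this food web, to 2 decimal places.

L/S = 2.10

There are L = 21 links among S = 10 species.
L/S = 21/10 = 2.1000 ≈ 2.10.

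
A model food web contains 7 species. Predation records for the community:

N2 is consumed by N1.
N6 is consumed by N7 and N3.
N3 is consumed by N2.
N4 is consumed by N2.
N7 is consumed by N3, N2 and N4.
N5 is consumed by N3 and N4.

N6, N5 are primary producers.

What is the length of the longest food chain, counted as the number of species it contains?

One longest chain: N6 → N7 → N4 → N2 → N1.
It has 5 species and 4 links.

5 species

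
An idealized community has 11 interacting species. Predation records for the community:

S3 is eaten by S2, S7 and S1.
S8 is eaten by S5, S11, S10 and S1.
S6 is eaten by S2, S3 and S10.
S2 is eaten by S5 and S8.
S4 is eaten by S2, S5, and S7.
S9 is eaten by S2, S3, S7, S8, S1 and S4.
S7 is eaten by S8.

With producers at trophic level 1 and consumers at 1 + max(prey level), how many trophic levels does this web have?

5

Producers (level 1): S9, S6.
S9 → S4 → S7 → S8 → S10 gives S10 level 5.
No species has a prey at level 5, so no species reaches level 6.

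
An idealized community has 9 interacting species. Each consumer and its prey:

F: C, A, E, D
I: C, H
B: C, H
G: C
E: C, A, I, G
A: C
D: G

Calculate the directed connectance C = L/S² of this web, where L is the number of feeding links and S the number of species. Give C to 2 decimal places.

C = 0.19

The web has S = 9 species and L = 15 feeding links.
C = L / S² = 15 / 81 = 0.1852 ≈ 0.19.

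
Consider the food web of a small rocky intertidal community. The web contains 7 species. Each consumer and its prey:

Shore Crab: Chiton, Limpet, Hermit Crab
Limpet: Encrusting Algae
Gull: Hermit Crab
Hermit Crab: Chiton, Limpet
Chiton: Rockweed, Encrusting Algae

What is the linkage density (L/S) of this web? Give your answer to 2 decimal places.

L/S = 1.29

There are L = 9 links among S = 7 species.
L/S = 9/7 = 1.2857 ≈ 1.29.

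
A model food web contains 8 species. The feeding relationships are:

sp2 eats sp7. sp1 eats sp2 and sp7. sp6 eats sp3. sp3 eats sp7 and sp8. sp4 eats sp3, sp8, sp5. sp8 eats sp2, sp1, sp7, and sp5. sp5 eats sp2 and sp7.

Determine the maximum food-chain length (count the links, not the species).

5 links

One longest chain: sp7 → sp2 → sp1 → sp8 → sp3 → sp4.
It has 6 species and 5 links.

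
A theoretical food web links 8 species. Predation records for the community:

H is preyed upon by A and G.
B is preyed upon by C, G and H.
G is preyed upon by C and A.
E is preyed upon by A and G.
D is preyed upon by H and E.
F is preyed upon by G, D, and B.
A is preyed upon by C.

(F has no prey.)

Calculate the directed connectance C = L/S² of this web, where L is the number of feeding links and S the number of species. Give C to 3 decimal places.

C = 0.234

The web has S = 8 species and L = 15 feeding links.
C = L / S² = 15 / 64 = 0.2344 ≈ 0.234.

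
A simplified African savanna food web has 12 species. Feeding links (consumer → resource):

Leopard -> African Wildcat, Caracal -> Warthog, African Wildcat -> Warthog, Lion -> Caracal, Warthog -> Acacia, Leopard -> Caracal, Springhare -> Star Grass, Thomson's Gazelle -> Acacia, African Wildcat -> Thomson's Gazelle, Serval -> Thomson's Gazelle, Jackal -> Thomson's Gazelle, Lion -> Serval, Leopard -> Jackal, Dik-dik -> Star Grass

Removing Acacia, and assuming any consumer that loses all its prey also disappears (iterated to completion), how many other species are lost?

8

Remove Acacia.
Round 1: Warthog (all prey gone), Thomson's Gazelle (all prey gone) → extinct.
Round 2: African Wildcat (all prey gone), Caracal (all prey gone), Jackal (all prey gone), Serval (all prey gone) → extinct.
Round 3: Lion (all prey gone), Leopard (all prey gone) → extinct.
No further losses. Total secondary extinctions: 8.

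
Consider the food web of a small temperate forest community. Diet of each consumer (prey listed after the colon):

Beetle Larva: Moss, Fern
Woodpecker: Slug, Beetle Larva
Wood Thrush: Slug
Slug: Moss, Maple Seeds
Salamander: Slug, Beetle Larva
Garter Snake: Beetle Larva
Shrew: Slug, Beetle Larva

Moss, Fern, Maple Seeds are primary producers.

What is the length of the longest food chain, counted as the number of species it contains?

3 species

One longest chain: Moss → Slug → Wood Thrush.
It has 3 species and 2 links.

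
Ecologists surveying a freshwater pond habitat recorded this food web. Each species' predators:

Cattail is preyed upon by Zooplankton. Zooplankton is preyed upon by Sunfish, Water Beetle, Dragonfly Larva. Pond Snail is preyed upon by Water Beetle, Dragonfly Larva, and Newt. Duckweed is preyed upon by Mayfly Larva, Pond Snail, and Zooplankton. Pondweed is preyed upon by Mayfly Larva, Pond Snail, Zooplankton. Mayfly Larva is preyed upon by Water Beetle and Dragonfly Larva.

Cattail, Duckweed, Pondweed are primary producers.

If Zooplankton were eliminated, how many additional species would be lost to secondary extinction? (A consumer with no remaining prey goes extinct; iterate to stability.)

Remove Zooplankton.
Round 1: Sunfish (all prey gone) → extinct.
No further losses. Total secondary extinctions: 1.

1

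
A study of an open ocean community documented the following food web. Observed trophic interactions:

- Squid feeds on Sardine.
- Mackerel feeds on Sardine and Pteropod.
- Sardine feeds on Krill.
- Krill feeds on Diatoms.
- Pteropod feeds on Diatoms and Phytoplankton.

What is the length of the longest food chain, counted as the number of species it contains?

4 species

One longest chain: Diatoms → Krill → Sardine → Mackerel.
It has 4 species and 3 links.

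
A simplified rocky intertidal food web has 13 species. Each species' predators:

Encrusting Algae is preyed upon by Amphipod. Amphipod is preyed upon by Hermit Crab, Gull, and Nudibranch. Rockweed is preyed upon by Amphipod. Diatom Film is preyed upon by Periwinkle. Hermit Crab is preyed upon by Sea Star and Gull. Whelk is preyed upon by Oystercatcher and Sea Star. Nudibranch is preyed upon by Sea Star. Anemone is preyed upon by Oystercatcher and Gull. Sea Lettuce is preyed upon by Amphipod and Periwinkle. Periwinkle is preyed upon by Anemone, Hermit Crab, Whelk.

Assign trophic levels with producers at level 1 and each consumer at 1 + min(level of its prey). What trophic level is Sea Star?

Rockweed is a producer → level 1.
Amphipod eats Rockweed → level 2.
Nudibranch eats Amphipod → level 3.
Sea Star eats Nudibranch → level 4.
No prey of Sea Star is below level 3, so 4 is the minimum.

Trophic level 4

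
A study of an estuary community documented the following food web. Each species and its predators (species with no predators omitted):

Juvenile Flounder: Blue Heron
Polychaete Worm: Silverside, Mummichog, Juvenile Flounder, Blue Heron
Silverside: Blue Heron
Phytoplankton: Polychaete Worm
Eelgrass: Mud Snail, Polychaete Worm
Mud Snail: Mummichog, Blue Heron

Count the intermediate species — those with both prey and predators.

Intermediate species (has both prey and predators): Mud Snail, Polychaete Worm, Silverside, Juvenile Flounder.
Count: 4.

4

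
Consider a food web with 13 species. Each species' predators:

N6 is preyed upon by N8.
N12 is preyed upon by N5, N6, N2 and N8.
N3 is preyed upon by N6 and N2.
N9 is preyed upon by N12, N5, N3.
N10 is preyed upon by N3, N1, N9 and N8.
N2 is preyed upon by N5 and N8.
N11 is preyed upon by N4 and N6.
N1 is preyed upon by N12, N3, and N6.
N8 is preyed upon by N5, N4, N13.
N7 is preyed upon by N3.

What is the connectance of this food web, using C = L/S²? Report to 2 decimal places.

C = 0.15

The web has S = 13 species and L = 25 feeding links.
C = L / S² = 25 / 169 = 0.1479 ≈ 0.15.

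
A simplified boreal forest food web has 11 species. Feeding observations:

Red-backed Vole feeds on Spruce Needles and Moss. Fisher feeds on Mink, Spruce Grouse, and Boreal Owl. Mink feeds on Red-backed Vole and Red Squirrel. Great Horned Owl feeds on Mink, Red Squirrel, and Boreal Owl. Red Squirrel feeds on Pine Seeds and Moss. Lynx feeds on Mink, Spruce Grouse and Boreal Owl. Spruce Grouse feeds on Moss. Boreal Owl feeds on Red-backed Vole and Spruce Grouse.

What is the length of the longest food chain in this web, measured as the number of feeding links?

One longest chain: Moss → Red Squirrel → Mink → Great Horned Owl.
It has 4 species and 3 links.

3 links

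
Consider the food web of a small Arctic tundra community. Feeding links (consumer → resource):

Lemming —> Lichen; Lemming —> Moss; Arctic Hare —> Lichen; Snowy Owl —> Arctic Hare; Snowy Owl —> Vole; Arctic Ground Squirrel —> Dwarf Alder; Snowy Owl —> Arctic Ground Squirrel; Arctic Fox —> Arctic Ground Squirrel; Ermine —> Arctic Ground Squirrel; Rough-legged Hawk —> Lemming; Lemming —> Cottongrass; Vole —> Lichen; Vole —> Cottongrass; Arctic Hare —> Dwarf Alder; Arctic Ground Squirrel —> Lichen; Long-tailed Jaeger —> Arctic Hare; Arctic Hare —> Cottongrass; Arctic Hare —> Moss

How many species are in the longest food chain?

3 species

One longest chain: Lichen → Vole → Snowy Owl.
It has 3 species and 2 links.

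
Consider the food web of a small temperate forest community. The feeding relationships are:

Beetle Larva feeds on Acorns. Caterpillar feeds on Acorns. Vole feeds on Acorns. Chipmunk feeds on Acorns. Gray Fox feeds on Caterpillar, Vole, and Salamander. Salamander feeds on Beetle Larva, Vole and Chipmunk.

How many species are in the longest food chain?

4 species

One longest chain: Acorns → Beetle Larva → Salamander → Gray Fox.
It has 4 species and 3 links.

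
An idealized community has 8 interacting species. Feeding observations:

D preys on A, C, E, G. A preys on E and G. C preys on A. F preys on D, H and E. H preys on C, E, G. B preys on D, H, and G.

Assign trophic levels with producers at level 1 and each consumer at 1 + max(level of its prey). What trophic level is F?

E is a producer → level 1.
A eats E (level 1); other prey at levels: G 1 → level 2.
C eats A → level 3.
D eats C (level 3); other prey at levels: E 1, G 1, A 2 → level 4.
F eats D (level 4); other prey at levels: E 1, H 4 → level 5.

Trophic level 5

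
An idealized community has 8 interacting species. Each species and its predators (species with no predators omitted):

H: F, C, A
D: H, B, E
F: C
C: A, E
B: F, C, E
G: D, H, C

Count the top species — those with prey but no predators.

Top species (has prey, but nothing eats it): A, E.
Count: 2.

2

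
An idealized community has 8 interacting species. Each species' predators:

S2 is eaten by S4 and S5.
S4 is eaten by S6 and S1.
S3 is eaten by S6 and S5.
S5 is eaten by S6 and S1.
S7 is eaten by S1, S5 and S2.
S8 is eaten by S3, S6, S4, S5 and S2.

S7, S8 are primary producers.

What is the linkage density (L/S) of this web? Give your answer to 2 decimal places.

There are L = 16 links among S = 8 species.
L/S = 16/8 = 2.0000 ≈ 2.00.

L/S = 2.00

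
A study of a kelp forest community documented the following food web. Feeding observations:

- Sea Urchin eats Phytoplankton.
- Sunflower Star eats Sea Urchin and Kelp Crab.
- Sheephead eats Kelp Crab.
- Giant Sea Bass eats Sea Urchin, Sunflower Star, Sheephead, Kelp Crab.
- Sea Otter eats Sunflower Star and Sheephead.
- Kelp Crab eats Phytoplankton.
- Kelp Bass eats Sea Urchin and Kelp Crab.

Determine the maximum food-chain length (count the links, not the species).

One longest chain: Phytoplankton → Kelp Crab → Sunflower Star → Sea Otter.
It has 4 species and 3 links.

3 links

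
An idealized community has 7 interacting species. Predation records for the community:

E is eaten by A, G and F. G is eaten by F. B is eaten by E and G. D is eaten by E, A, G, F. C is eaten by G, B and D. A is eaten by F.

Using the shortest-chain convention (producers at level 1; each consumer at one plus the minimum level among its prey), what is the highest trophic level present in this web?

Producers (level 1): C.
Following each consumer down to its lowest-level prey: C → D → E (levels 1 through 3).
All prey of E (D 2, B 2) are at level 2 or above, so E is at level 1 + 2 = 3.
Every consumer has at least one prey at level 2 or below, so none exceeds level 3.

3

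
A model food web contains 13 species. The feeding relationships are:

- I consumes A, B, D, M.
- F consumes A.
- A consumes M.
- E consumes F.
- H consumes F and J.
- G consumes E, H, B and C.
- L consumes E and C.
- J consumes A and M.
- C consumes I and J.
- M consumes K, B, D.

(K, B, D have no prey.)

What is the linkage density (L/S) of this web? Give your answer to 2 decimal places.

L/S = 1.69

There are L = 22 links among S = 13 species.
L/S = 22/13 = 1.6923 ≈ 1.69.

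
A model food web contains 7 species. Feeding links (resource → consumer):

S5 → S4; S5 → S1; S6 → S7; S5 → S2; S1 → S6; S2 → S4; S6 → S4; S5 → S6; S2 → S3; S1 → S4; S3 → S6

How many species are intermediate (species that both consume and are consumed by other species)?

4

Intermediate species (has both prey and predators): S1, S2, S3, S6.
Count: 4.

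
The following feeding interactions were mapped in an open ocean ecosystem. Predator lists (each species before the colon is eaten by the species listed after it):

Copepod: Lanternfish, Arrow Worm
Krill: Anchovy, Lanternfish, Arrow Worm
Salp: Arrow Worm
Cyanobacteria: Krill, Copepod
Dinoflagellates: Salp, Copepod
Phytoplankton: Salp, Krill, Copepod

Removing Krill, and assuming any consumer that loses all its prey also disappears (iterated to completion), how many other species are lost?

Remove Krill.
Round 1: Anchovy (all prey gone) → extinct.
No further losses. Total secondary extinctions: 1.

1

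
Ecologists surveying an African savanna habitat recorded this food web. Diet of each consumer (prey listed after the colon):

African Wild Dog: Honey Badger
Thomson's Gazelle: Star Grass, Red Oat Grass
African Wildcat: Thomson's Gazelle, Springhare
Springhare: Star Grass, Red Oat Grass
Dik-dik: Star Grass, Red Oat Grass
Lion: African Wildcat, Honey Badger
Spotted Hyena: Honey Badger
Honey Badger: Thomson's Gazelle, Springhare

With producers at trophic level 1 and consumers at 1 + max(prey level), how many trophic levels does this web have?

4

Producers (level 1): Star Grass, Red Oat Grass.
Star Grass → Thomson's Gazelle → African Wildcat → Lion gives Lion level 4.
No species has a prey at level 4, so no species reaches level 5.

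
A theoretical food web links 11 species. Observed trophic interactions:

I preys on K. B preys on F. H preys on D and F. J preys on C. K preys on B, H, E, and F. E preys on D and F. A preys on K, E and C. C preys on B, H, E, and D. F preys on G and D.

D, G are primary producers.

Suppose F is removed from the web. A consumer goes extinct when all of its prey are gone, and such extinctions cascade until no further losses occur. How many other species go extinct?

1

Remove F.
Round 1: B (all prey gone) → extinct.
No further losses. Total secondary extinctions: 1.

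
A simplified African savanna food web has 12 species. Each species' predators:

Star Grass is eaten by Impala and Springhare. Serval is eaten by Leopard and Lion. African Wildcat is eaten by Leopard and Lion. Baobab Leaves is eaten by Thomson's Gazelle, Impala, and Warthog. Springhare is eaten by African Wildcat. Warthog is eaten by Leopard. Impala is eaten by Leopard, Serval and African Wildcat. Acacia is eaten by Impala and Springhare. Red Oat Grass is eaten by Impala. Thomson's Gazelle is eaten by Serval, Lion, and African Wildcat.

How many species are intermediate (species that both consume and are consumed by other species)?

Intermediate species (has both prey and predators): Springhare, Warthog, Thomson's Gazelle, Impala, Serval, African Wildcat.
Count: 6.

6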